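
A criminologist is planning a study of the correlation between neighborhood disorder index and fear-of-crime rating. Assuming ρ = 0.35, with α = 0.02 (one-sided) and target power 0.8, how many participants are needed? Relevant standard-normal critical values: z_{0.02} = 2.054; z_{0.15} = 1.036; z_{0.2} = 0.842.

Fisher's z: C = ½·ln((1+r)/(1−r)) = ½·ln(2.0769) = 0.3654.
n = ((z_{α} + z_β)/C)² + 3.
(2.054 + 0.842) / 0.3654 = 2.896 / 0.3654 = 7.926.
n = 7.926² + 3 = 62.81 + 3 = 65.8.
Round up.

n = 66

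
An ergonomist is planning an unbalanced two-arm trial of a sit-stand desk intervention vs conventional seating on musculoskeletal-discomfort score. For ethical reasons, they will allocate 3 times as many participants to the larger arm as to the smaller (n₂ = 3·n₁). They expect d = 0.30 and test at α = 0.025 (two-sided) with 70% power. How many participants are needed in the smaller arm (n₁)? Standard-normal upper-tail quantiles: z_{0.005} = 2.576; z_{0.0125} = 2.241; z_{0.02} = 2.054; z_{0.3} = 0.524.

With allocation ratio k = n₂/n₁ = 3, Var(x̄₁−x̄₂) = σ²(1/n₁ + 1/(k·n₁)) = σ²·(k+1)/(k·n₁).
So n₁ = (1 + 1/k)·((z_{α/2} + z_β)/d)² = 1.333 × (2.765/0.30)².
n₁ = 1.333 × 84.95 = 113.3.
Round up: n₁ = 114, giving n₂ = 3 × 114 = 342.

n₁ = 114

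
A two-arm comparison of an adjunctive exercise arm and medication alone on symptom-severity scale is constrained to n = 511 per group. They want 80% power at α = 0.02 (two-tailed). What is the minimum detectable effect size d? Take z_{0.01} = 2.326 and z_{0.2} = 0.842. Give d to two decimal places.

d_min ≈ 0.20

For two independent groups of n = 511 each: d_min = (z_{α/2} + z_β)·√(2/n).
z-sum = 2.326 + 0.842 = 3.168.
d_min = 3.168 × √(2/511) = 3.168 × 0.0626 = 0.198.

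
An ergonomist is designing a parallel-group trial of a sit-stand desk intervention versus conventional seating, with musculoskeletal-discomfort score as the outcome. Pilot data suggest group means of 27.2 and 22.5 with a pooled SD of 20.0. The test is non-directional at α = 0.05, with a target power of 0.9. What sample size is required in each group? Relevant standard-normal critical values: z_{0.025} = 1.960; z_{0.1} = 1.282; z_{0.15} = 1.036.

n = 381 per group

Cohen's d = |M₁ − M₂| / SD_pooled = |27.2 − 22.5| / 20.0 = 4.7 / 20.0 = 0.235.
For two independent groups with equal n: n = 2·((z_{α/2} + z_β) / d)².
z_{α/2} + z_β = 1.960 + 1.282 = 3.242.
n = 2 × (3.242 / 0.235)² = 2 × 13.796² = 2 × 190.32 = 380.6.
Round up to the next whole participant.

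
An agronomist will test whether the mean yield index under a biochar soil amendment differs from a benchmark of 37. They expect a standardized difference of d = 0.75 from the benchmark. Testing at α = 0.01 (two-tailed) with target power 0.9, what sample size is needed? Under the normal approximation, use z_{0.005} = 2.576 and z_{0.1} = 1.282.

For a one-sample test: n = ((z_{α/2} + z_β) / d)².
z_{α/2} + z_β = 2.576 + 1.282 = 3.858.
n = (3.858 / 0.75)² = 5.144² = 26.46.
Round up.

n = 27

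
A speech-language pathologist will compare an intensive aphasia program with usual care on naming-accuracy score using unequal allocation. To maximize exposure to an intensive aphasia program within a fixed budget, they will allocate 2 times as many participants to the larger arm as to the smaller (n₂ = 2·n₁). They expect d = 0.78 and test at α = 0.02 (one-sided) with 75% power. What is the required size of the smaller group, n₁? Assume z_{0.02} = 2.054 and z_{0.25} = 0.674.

n₁ = 19

With allocation ratio k = n₂/n₁ = 2, Var(x̄₁−x̄₂) = σ²(1/n₁ + 1/(k·n₁)) = σ²·(k+1)/(k·n₁).
So n₁ = (1 + 1/k)·((z_{α} + z_β)/d)² = 1.500 × (2.728/0.78)².
n₁ = 1.500 × 12.23 = 18.3.
Round up: n₁ = 19, giving n₂ = 2 × 19 = 38.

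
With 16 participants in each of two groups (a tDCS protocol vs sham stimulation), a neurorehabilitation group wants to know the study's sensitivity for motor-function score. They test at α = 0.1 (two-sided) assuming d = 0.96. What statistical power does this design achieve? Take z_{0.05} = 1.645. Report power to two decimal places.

power ≈ 0.86

For two equal groups, power = Φ(d·√(n/2) − z_{α/2}).
d·√(n/2) = 0.96 × √(16/2) = 0.96 × 2.828 = 2.715.
z_β = 2.715 − 1.645 = 1.070.
Power = Φ(1.070) = 0.858.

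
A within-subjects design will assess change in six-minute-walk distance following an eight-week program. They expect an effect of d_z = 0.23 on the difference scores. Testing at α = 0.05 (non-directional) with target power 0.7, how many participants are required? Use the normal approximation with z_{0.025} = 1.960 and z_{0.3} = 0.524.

For a paired (one-sample on differences) test: n = ((z_{α/2} + z_β) / d)².
z_{α/2} + z_β = 1.960 + 0.524 = 2.484.
n = (2.484 / 0.23)² = 10.800² = 116.64.
Round up.

n = 117 pairs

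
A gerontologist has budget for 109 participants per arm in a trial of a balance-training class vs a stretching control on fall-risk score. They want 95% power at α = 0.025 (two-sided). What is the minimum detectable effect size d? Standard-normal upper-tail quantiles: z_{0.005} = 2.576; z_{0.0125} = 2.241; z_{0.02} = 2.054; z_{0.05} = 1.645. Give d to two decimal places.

d_min ≈ 0.53

For two independent groups of n = 109 each: d_min = (z_{α/2} + z_β)·√(2/n).
z-sum = 2.241 + 1.645 = 3.886.
d_min = 3.886 × √(2/109) = 3.886 × 0.1355 = 0.526.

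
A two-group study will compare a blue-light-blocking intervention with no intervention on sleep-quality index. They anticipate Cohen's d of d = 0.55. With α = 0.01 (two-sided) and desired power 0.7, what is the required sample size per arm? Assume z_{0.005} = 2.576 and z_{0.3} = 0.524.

For two independent groups with equal n: n = 2·((z_{α/2} + z_β) / d)².
z_{α/2} + z_β = 2.576 + 0.524 = 3.100.
n = 2 × (3.100 / 0.55)² = 2 × 5.636² = 2 × 31.77 = 63.5.
Round up to the next whole participant.

n = 64 per group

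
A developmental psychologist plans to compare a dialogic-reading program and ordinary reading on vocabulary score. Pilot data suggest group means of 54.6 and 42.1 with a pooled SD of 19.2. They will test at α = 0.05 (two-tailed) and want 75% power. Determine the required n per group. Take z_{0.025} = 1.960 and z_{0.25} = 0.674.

n = 33 per group

Cohen's d = |M₁ − M₂| / SD_pooled = |54.6 − 42.1| / 19.2 = 12.5 / 19.2 = 0.651.
For two independent groups with equal n: n = 2·((z_{α/2} + z_β) / d)².
z_{α/2} + z_β = 1.960 + 0.674 = 2.634.
n = 2 × (2.634 / 0.651)² = 2 × 4.046² = 2 × 16.37 = 32.7.
Round up to the next whole participant.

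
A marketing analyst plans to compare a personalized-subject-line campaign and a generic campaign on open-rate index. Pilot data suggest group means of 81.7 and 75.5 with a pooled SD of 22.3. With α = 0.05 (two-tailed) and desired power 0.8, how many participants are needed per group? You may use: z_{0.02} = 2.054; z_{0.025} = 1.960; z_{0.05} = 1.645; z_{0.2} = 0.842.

Cohen's d = |M₁ − M₂| / SD_pooled = |81.7 − 75.5| / 22.3 = 6.2 / 22.3 = 0.278.
For two independent groups with equal n: n = 2·((z_{α/2} + z_β) / d)².
z_{α/2} + z_β = 1.960 + 0.842 = 2.802.
n = 2 × (2.802 / 0.278)² = 2 × 10.079² = 2 × 101.59 = 203.2.
Round up to the next whole participant.

n = 204 per group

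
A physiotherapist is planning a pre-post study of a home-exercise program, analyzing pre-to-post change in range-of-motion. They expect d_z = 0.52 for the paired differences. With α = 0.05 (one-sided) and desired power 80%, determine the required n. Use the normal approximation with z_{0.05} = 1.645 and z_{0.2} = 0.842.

For a paired (one-sample on differences) test: n = ((z_{α} + z_β) / d)².
z_{α} + z_β = 1.645 + 0.842 = 2.487.
n = (2.487 / 0.52)² = 4.783² = 22.87.
Round up.

n = 23 pairs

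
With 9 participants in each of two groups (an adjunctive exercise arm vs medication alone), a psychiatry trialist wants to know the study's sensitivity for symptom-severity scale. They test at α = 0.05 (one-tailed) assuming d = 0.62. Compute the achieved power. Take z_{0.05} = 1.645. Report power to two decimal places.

For two equal groups, power = Φ(d·√(n/2) − z_{α}).
d·√(n/2) = 0.62 × √(9/2) = 0.62 × 2.121 = 1.315.
z_β = 1.315 − 1.645 = -0.330.
Power = Φ(-0.330) = 0.371.

power ≈ 0.37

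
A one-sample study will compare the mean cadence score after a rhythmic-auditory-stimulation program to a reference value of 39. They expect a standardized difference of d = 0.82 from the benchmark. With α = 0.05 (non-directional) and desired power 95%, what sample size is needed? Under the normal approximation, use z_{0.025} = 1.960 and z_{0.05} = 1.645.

n = 20

For a one-sample test: n = ((z_{α/2} + z_β) / d)².
z_{α/2} + z_β = 1.960 + 1.645 = 3.605.
n = (3.605 / 0.82)² = 4.396² = 19.33.
Round up.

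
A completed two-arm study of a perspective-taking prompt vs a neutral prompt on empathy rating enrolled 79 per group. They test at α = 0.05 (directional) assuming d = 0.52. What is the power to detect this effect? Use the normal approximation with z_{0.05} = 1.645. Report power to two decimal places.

power ≈ 0.95

For two equal groups, power = Φ(d·√(n/2) − z_{α}).
d·√(n/2) = 0.52 × √(79/2) = 0.52 × 6.285 = 3.268.
z_β = 3.268 − 1.645 = 1.623.
Power = Φ(1.623) = 0.948.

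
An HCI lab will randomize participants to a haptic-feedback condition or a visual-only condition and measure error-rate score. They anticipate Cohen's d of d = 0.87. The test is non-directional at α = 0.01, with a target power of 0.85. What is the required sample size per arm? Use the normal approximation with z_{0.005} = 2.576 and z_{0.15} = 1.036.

For two independent groups with equal n: n = 2·((z_{α/2} + z_β) / d)².
z_{α/2} + z_β = 2.576 + 1.036 = 3.612.
n = 2 × (3.612 / 0.87)² = 2 × 4.152² = 2 × 17.24 = 34.5.
Round up to the next whole participant.

n = 35 per group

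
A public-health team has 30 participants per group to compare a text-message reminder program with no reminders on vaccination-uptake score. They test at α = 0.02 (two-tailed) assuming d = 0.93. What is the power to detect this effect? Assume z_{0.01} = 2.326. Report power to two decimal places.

power ≈ 0.90

For two equal groups, power = Φ(d·√(n/2) − z_{α/2}).
d·√(n/2) = 0.93 × √(30/2) = 0.93 × 3.873 = 3.602.
z_β = 3.602 − 2.326 = 1.276.
Power = Φ(1.276) = 0.899.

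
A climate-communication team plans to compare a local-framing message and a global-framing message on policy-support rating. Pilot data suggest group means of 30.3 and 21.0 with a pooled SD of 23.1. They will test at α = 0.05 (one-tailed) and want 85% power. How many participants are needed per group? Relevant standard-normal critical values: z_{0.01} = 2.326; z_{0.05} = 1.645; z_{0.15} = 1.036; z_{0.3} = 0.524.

n = 89 per group

Cohen's d = |M₁ − M₂| / SD_pooled = |30.3 − 21.0| / 23.1 = 9.3 / 23.1 = 0.403.
For two independent groups with equal n: n = 2·((z_{α} + z_β) / d)².
z_{α} + z_β = 1.645 + 1.036 = 2.681.
n = 2 × (2.681 / 0.403)² = 2 × 6.653² = 2 × 44.26 = 88.5.
Round up to the next whole participant.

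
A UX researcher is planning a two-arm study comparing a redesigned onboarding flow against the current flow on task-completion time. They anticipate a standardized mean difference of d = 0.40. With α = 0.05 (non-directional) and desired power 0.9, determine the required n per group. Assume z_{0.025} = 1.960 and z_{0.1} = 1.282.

n = 132 per group

For two independent groups with equal n: n = 2·((z_{α/2} + z_β) / d)².
z_{α/2} + z_β = 1.960 + 1.282 = 3.242.
n = 2 × (3.242 / 0.40)² = 2 × 8.105² = 2 × 65.69 = 131.4.
Round up to the next whole participant.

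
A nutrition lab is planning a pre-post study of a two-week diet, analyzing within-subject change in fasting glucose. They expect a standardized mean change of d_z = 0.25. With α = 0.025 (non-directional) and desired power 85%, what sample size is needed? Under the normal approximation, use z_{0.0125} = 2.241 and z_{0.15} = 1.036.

n = 172 pairs

For a paired (one-sample on differences) test: n = ((z_{α/2} + z_β) / d)².
z_{α/2} + z_β = 2.241 + 1.036 = 3.277.
n = (3.277 / 0.25)² = 13.108² = 171.82.
Round up.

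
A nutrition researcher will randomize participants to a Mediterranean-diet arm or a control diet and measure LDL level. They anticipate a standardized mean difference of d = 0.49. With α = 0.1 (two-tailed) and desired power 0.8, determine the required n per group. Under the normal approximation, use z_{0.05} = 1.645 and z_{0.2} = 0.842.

For two independent groups with equal n: n = 2·((z_{α/2} + z_β) / d)².
z_{α/2} + z_β = 1.645 + 0.842 = 2.487.
n = 2 × (2.487 / 0.49)² = 2 × 5.076² = 2 × 25.76 = 51.5.
Round up to the next whole participant.

n = 52 per group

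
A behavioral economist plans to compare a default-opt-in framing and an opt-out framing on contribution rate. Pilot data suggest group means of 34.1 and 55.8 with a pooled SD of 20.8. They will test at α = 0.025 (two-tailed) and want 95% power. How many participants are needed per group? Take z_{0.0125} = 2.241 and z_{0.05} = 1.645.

n = 28 per group

Cohen's d = |M₁ − M₂| / SD_pooled = |34.1 − 55.8| / 20.8 = 21.7 / 20.8 = 1.043.
For two independent groups with equal n: n = 2·((z_{α/2} + z_β) / d)².
z_{α/2} + z_β = 2.241 + 1.645 = 3.886.
n = 2 × (3.886 / 1.043)² = 2 × 3.726² = 2 × 13.88 = 27.8.
Round up to the next whole participant.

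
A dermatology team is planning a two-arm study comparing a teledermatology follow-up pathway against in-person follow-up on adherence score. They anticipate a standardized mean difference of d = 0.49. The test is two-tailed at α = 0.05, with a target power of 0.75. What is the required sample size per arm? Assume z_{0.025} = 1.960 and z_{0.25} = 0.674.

For two independent groups with equal n: n = 2·((z_{α/2} + z_β) / d)².
z_{α/2} + z_β = 1.960 + 0.674 = 2.634.
n = 2 × (2.634 / 0.49)² = 2 × 5.376² = 2 × 28.90 = 57.8.
Round up to the next whole participant.

n = 58 per group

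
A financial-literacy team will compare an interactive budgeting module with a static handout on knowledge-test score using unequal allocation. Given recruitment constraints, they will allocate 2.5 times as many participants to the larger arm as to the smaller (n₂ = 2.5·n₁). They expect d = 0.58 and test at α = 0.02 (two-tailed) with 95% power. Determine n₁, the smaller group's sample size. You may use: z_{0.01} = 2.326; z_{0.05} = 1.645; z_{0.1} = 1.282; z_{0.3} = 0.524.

With allocation ratio k = n₂/n₁ = 2.5, Var(x̄₁−x̄₂) = σ²(1/n₁ + 1/(k·n₁)) = σ²·(k+1)/(k·n₁).
So n₁ = (1 + 1/k)·((z_{α/2} + z_β)/d)² = 1.400 × (3.971/0.58)².
n₁ = 1.400 × 46.88 = 65.6.
Round up: n₁ = 66, giving n₂ = 2.5 × 66 = 165.

n₁ = 66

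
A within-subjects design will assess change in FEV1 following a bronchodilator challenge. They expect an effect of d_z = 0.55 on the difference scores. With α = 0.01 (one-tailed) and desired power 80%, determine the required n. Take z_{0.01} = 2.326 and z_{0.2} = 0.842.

n = 34 pairs

For a paired (one-sample on differences) test: n = ((z_{α} + z_β) / d)².
z_{α} + z_β = 2.326 + 0.842 = 3.168.
n = (3.168 / 0.55)² = 5.760² = 33.18.
Round up.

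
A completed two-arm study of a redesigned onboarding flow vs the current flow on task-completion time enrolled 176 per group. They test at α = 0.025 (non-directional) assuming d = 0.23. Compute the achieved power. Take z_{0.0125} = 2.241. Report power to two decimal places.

power ≈ 0.47

For two equal groups, power = Φ(d·√(n/2) − z_{α/2}).
d·√(n/2) = 0.23 × √(176/2) = 0.23 × 9.381 = 2.158.
z_β = 2.158 − 2.241 = -0.083.
Power = Φ(-0.083) = 0.467.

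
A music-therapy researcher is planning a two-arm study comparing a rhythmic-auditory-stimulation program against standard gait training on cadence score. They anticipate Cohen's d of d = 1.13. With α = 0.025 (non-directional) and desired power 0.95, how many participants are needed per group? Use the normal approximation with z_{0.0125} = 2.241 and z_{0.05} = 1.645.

For two independent groups with equal n: n = 2·((z_{α/2} + z_β) / d)².
z_{α/2} + z_β = 2.241 + 1.645 = 3.886.
n = 2 × (3.886 / 1.13)² = 2 × 3.439² = 2 × 11.83 = 23.7.
Round up to the next whole participant.

n = 24 per group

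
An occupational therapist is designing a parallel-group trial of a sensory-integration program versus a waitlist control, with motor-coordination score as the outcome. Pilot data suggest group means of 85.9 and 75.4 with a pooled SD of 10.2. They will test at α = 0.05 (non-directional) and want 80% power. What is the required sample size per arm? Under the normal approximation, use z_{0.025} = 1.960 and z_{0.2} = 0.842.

Cohen's d = |M₁ − M₂| / SD_pooled = |85.9 − 75.4| / 10.2 = 10.5 / 10.2 = 1.029.
For two independent groups with equal n: n = 2·((z_{α/2} + z_β) / d)².
z_{α/2} + z_β = 1.960 + 0.842 = 2.802.
n = 2 × (2.802 / 1.029)² = 2 × 2.723² = 2 × 7.41 = 14.8.
Round up to the next whole participant.

n = 15 per group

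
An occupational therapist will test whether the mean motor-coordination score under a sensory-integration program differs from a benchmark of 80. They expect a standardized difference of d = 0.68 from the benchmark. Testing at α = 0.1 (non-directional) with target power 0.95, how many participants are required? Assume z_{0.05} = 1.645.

n = 24

For a one-sample test: n = ((z_{α/2} + z_β) / d)².
z_{α/2} + z_β = 1.645 + 1.645 = 3.290.
n = (3.290 / 0.68)² = 4.838² = 23.41.
Round up.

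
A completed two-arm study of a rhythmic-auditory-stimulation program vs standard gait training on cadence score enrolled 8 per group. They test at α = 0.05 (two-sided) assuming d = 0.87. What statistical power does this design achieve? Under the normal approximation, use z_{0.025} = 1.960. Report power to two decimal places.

power ≈ 0.41

For two equal groups, power = Φ(d·√(n/2) − z_{α/2}).
d·√(n/2) = 0.87 × √(8/2) = 0.87 × 2.000 = 1.740.
z_β = 1.740 − 1.960 = -0.220.
Power = Φ(-0.220) = 0.413.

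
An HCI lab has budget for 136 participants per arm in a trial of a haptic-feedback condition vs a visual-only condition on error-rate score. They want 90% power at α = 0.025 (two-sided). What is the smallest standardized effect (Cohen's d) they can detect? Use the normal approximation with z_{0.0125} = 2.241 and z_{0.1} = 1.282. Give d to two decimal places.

For two independent groups of n = 136 each: d_min = (z_{α/2} + z_β)·√(2/n).
z-sum = 2.241 + 1.282 = 3.523.
d_min = 3.523 × √(2/136) = 3.523 × 0.1213 = 0.427.

d_min ≈ 0.43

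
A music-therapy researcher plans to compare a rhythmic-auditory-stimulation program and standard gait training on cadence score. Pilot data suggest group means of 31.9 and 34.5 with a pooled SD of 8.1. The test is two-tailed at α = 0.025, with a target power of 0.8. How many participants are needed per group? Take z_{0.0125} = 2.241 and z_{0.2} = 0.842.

Cohen's d = |M₁ − M₂| / SD_pooled = |31.9 − 34.5| / 8.1 = 2.6 / 8.1 = 0.321.
For two independent groups with equal n: n = 2·((z_{α/2} + z_β) / d)².
z_{α/2} + z_β = 2.241 + 0.842 = 3.083.
n = 2 × (3.083 / 0.321)² = 2 × 9.604² = 2 × 92.24 = 184.5.
Round up to the next whole participant.

n = 185 per group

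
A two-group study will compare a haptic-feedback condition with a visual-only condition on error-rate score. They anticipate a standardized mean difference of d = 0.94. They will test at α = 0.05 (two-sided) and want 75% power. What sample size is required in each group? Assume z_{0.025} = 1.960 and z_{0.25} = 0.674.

For two independent groups with equal n: n = 2·((z_{α/2} + z_β) / d)².
z_{α/2} + z_β = 1.960 + 0.674 = 2.634.
n = 2 × (2.634 / 0.94)² = 2 × 2.802² = 2 × 7.85 = 15.7.
Round up to the next whole participant.

n = 16 per group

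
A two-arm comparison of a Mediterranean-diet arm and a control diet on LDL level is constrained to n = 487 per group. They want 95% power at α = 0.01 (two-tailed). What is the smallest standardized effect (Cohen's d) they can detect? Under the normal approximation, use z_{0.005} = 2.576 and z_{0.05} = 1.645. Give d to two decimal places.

d_min ≈ 0.27

For two independent groups of n = 487 each: d_min = (z_{α/2} + z_β)·√(2/n).
z-sum = 2.576 + 1.645 = 4.221.
d_min = 4.221 × √(2/487) = 4.221 × 0.0641 = 0.270.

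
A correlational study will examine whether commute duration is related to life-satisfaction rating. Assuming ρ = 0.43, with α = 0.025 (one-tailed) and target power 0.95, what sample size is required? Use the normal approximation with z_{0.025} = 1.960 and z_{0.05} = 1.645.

Fisher's z: C = ½·ln((1+r)/(1−r)) = ½·ln(2.5088) = 0.4599.
n = ((z_{α} + z_β)/C)² + 3.
(1.960 + 1.645) / 0.4599 = 3.605 / 0.4599 = 7.839.
n = 7.839² + 3 = 61.44 + 3 = 64.4.
Round up.

n = 65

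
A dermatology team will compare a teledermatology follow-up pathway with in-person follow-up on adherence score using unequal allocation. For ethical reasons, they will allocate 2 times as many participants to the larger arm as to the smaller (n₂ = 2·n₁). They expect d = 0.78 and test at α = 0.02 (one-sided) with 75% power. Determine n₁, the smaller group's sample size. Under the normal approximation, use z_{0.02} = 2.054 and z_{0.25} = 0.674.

n₁ = 19

With allocation ratio k = n₂/n₁ = 2, Var(x̄₁−x̄₂) = σ²(1/n₁ + 1/(k·n₁)) = σ²·(k+1)/(k·n₁).
So n₁ = (1 + 1/k)·((z_{α} + z_β)/d)² = 1.500 × (2.728/0.78)².
n₁ = 1.500 × 12.23 = 18.3.
Round up: n₁ = 19, giving n₂ = 2 × 19 = 38.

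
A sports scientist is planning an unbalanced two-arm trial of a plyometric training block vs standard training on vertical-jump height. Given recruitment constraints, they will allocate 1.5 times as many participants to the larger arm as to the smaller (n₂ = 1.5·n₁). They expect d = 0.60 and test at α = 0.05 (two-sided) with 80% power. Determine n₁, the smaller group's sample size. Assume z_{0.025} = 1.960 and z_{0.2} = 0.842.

n₁ = 37

With allocation ratio k = n₂/n₁ = 1.5, Var(x̄₁−x̄₂) = σ²(1/n₁ + 1/(k·n₁)) = σ²·(k+1)/(k·n₁).
So n₁ = (1 + 1/k)·((z_{α/2} + z_β)/d)² = 1.667 × (2.802/0.60)².
n₁ = 1.667 × 21.81 = 36.3.
Round up: n₁ = 37, giving n₂ = ⌈1.5 × 37⌉ = ⌈55.5⌉ = 56.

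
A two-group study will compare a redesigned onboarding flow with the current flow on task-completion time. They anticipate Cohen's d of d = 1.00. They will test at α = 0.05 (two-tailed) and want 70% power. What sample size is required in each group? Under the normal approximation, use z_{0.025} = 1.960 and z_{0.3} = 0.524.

n = 13 per group

For two independent groups with equal n: n = 2·((z_{α/2} + z_β) / d)².
z_{α/2} + z_β = 1.960 + 0.524 = 2.484.
n = 2 × (2.484 / 1.00)² = 2 × 2.484² = 2 × 6.17 = 12.3.
Round up to the next whole participant.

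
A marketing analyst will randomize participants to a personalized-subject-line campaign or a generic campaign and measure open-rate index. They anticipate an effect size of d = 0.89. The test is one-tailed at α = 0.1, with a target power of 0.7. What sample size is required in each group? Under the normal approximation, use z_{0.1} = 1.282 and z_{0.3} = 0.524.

n = 9 per group

For two independent groups with equal n: n = 2·((z_{α} + z_β) / d)².
z_{α} + z_β = 1.282 + 0.524 = 1.806.
n = 2 × (1.806 / 0.89)² = 2 × 2.029² = 2 × 4.12 = 8.2.
Round up to the next whole participant.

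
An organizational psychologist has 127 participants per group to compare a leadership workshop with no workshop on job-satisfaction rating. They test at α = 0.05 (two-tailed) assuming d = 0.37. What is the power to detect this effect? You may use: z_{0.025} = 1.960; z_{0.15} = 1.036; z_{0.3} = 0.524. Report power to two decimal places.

power ≈ 0.84

For two equal groups, power = Φ(d·√(n/2) − z_{α/2}).
d·√(n/2) = 0.37 × √(127/2) = 0.37 × 7.969 = 2.948.
z_β = 2.948 − 1.960 = 0.988.
Power = Φ(0.988) = 0.839.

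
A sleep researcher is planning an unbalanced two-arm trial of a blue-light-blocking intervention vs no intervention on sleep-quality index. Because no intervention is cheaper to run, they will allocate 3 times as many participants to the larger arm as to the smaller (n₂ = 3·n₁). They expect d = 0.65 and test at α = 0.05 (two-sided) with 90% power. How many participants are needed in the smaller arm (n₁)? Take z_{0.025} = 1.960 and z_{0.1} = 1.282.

n₁ = 34

With allocation ratio k = n₂/n₁ = 3, Var(x̄₁−x̄₂) = σ²(1/n₁ + 1/(k·n₁)) = σ²·(k+1)/(k·n₁).
So n₁ = (1 + 1/k)·((z_{α/2} + z_β)/d)² = 1.333 × (3.242/0.65)².
n₁ = 1.333 × 24.88 = 33.2.
Round up: n₁ = 34, giving n₂ = 3 × 34 = 102.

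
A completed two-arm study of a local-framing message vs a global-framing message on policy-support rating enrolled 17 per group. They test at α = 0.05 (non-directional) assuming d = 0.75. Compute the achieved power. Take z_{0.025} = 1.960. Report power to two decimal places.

For two equal groups, power = Φ(d·√(n/2) − z_{α/2}).
d·√(n/2) = 0.75 × √(17/2) = 0.75 × 2.915 = 2.187.
z_β = 2.187 − 1.960 = 0.227.
Power = Φ(0.227) = 0.590.

power ≈ 0.59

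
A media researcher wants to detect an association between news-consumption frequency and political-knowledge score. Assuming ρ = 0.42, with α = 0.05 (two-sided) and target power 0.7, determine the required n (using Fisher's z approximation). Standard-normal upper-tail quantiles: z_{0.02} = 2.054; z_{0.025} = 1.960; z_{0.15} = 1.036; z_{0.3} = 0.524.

n = 34

Fisher's z: C = ½·ln((1+r)/(1−r)) = ½·ln(2.4483) = 0.4477.
n = ((z_{α/2} + z_β)/C)² + 3.
(1.960 + 0.524) / 0.4477 = 2.484 / 0.4477 = 5.548.
n = 5.548² + 3 = 30.78 + 3 = 33.8.
Round up.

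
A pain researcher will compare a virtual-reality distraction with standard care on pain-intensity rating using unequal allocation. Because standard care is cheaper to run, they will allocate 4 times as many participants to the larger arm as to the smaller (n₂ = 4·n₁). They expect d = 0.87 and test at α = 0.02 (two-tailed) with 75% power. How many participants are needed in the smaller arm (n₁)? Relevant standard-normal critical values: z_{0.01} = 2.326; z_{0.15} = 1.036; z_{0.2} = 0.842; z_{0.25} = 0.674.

With allocation ratio k = n₂/n₁ = 4, Var(x̄₁−x̄₂) = σ²(1/n₁ + 1/(k·n₁)) = σ²·(k+1)/(k·n₁).
So n₁ = (1 + 1/k)·((z_{α/2} + z_β)/d)² = 1.250 × (3.000/0.87)².
n₁ = 1.250 × 11.89 = 14.9.
Round up: n₁ = 15, giving n₂ = 4 × 15 = 60.

n₁ = 15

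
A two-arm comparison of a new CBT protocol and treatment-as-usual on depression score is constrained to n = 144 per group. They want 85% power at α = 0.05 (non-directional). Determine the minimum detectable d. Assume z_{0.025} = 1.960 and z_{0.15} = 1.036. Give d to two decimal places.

d_min ≈ 0.35

For two independent groups of n = 144 each: d_min = (z_{α/2} + z_β)·√(2/n).
z-sum = 1.960 + 1.036 = 2.996.
d_min = 2.996 × √(2/144) = 2.996 × 0.1179 = 0.353.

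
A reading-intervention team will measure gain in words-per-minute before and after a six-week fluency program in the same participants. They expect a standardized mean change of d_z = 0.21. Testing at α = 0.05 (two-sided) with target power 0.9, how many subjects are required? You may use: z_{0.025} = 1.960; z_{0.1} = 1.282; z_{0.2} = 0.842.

n = 239 pairs

For a paired (one-sample on differences) test: n = ((z_{α/2} + z_β) / d)².
z_{α/2} + z_β = 1.960 + 1.282 = 3.242.
n = (3.242 / 0.21)² = 15.438² = 238.33.
Round up.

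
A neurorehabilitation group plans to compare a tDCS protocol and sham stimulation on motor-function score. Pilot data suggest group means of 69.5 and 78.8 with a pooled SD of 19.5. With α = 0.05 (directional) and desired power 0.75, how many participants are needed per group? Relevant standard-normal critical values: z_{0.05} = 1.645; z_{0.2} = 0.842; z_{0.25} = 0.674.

n = 48 per group

Cohen's d = |M₁ − M₂| / SD_pooled = |69.5 − 78.8| / 19.5 = 9.3 / 19.5 = 0.477.
For two independent groups with equal n: n = 2·((z_{α} + z_β) / d)².
z_{α} + z_β = 1.645 + 0.674 = 2.319.
n = 2 × (2.319 / 0.477)² = 2 × 4.862² = 2 × 23.64 = 47.3.
Round up to the next whole participant.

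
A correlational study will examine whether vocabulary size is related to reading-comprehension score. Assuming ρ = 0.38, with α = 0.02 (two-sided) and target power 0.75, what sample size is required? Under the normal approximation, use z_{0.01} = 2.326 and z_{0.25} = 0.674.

n = 60

Fisher's z: C = ½·ln((1+r)/(1−r)) = ½·ln(2.2258) = 0.4001.
n = ((z_{α/2} + z_β)/C)² + 3.
(2.326 + 0.674) / 0.4001 = 3.000 / 0.4001 = 7.498.
n = 7.498² + 3 = 56.22 + 3 = 59.2.
Round up.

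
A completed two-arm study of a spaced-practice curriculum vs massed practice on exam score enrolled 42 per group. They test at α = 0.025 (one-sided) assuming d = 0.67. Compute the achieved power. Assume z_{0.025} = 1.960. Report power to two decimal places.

For two equal groups, power = Φ(d·√(n/2) − z_{α}).
d·√(n/2) = 0.67 × √(42/2) = 0.67 × 4.583 = 3.070.
z_β = 3.070 − 1.960 = 1.110.
Power = Φ(1.110) = 0.867.

power ≈ 0.87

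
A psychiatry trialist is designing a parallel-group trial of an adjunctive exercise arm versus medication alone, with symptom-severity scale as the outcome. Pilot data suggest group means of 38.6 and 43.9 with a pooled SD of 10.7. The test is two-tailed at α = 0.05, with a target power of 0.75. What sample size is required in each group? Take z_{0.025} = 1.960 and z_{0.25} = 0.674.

n = 57 per group

Cohen's d = |M₁ − M₂| / SD_pooled = |38.6 − 43.9| / 10.7 = 5.3 / 10.7 = 0.495.
For two independent groups with equal n: n = 2·((z_{α/2} + z_β) / d)².
z_{α/2} + z_β = 1.960 + 0.674 = 2.634.
n = 2 × (2.634 / 0.495)² = 2 × 5.321² = 2 × 28.32 = 56.6.
Round up to the next whole participant.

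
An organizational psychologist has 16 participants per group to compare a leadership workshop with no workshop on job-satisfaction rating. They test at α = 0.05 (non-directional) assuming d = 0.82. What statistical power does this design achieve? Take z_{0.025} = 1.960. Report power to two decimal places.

power ≈ 0.64

For two equal groups, power = Φ(d·√(n/2) − z_{α/2}).
d·√(n/2) = 0.82 × √(16/2) = 0.82 × 2.828 = 2.319.
z_β = 2.319 − 1.960 = 0.359.
Power = Φ(0.359) = 0.640.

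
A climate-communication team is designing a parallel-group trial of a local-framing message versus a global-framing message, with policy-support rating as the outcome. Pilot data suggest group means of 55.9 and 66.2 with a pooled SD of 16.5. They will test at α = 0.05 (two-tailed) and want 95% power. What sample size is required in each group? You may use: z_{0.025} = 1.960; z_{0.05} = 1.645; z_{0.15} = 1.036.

n = 67 per group

Cohen's d = |M₁ − M₂| / SD_pooled = |55.9 − 66.2| / 16.5 = 10.3 / 16.5 = 0.624.
For two independent groups with equal n: n = 2·((z_{α/2} + z_β) / d)².
z_{α/2} + z_β = 1.960 + 1.645 = 3.605.
n = 2 × (3.605 / 0.624)² = 2 × 5.777² = 2 × 33.38 = 66.8.
Round up to the next whole participant.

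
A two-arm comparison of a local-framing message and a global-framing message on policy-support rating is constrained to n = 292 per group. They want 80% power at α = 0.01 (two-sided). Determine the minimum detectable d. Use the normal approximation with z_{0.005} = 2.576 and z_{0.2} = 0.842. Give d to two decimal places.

d_min ≈ 0.28

For two independent groups of n = 292 each: d_min = (z_{α/2} + z_β)·√(2/n).
z-sum = 2.576 + 0.842 = 3.418.
d_min = 3.418 × √(2/292) = 3.418 × 0.0828 = 0.283.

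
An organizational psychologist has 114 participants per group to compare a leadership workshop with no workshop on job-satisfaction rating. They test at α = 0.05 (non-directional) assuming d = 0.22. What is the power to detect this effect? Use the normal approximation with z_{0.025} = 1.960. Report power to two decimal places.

For two equal groups, power = Φ(d·√(n/2) − z_{α/2}).
d·√(n/2) = 0.22 × √(114/2) = 0.22 × 7.550 = 1.661.
z_β = 1.661 − 1.960 = -0.299.
Power = Φ(-0.299) = 0.382.

power ≈ 0.38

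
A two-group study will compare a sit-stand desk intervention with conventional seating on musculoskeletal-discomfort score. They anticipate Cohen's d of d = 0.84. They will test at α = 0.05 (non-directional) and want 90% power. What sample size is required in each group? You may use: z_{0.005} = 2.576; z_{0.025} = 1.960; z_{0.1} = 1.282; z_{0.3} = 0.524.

For two independent groups with equal n: n = 2·((z_{α/2} + z_β) / d)².
z_{α/2} + z_β = 1.960 + 1.282 = 3.242.
n = 2 × (3.242 / 0.84)² = 2 × 3.860² = 2 × 14.90 = 29.8.
Round up to the next whole participant.

n = 30 per group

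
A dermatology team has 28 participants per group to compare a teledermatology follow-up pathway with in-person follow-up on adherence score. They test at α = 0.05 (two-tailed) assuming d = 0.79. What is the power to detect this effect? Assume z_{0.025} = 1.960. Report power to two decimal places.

power ≈ 0.84

For two equal groups, power = Φ(d·√(n/2) − z_{α/2}).
d·√(n/2) = 0.79 × √(28/2) = 0.79 × 3.742 = 2.956.
z_β = 2.956 − 1.960 = 0.996.
Power = Φ(0.996) = 0.840.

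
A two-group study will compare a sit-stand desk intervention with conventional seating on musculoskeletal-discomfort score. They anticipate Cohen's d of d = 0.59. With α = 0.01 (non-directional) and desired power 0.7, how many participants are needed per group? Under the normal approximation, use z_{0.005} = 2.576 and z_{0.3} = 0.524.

n = 56 per group

For two independent groups with equal n: n = 2·((z_{α/2} + z_β) / d)².
z_{α/2} + z_β = 2.576 + 0.524 = 3.100.
n = 2 × (3.100 / 0.59)² = 2 × 5.254² = 2 × 27.61 = 55.2.
Round up to the next whole participant.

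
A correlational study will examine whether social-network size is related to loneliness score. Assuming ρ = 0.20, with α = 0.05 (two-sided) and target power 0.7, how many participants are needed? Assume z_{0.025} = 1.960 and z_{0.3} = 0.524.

n = 154

Fisher's z: C = ½·ln((1+r)/(1−r)) = ½·ln(1.5000) = 0.2027.
n = ((z_{α/2} + z_β)/C)² + 3.
(1.960 + 0.524) / 0.2027 = 2.484 / 0.2027 = 12.255.
n = 12.255² + 3 = 150.17 + 3 = 153.2.
Round up.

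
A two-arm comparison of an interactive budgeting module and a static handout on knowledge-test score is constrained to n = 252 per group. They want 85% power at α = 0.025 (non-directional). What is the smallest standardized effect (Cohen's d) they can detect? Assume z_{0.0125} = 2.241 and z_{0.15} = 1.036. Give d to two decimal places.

d_min ≈ 0.29

For two independent groups of n = 252 each: d_min = (z_{α/2} + z_β)·√(2/n).
z-sum = 2.241 + 1.036 = 3.277.
d_min = 3.277 × √(2/252) = 3.277 × 0.0891 = 0.292.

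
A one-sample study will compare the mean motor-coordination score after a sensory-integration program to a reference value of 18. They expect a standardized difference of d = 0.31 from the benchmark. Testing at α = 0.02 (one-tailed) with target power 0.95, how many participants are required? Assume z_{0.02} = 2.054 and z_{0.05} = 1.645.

For a one-sample test: n = ((z_{α} + z_β) / d)².
z_{α} + z_β = 2.054 + 1.645 = 3.699.
n = (3.699 / 0.31)² = 11.932² = 142.38.
Round up.

n = 143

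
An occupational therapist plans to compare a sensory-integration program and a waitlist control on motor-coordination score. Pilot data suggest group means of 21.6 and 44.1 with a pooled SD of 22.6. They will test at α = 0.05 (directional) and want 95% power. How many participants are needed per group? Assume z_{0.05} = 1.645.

Cohen's d = |M₁ − M₂| / SD_pooled = |21.6 − 44.1| / 22.6 = 22.5 / 22.6 = 0.996.
For two independent groups with equal n: n = 2·((z_{α} + z_β) / d)².
z_{α} + z_β = 1.645 + 1.645 = 3.290.
n = 2 × (3.290 / 0.996)² = 2 × 3.303² = 2 × 10.91 = 21.8.
Round up to the next whole participant.

n = 22 per group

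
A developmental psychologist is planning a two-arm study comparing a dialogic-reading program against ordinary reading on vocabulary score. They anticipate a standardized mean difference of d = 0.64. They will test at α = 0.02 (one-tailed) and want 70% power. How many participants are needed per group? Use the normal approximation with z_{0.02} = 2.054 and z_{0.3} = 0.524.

For two independent groups with equal n: n = 2·((z_{α} + z_β) / d)².
z_{α} + z_β = 2.054 + 0.524 = 2.578.
n = 2 × (2.578 / 0.64)² = 2 × 4.028² = 2 × 16.23 = 32.5.
Round up to the next whole participant.

n = 33 per group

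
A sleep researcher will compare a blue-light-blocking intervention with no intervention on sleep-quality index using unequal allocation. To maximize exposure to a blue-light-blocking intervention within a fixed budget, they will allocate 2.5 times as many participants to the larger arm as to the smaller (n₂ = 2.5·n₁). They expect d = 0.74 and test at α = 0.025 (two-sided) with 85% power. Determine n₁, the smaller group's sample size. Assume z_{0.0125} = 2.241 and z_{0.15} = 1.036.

With allocation ratio k = n₂/n₁ = 2.5, Var(x̄₁−x̄₂) = σ²(1/n₁ + 1/(k·n₁)) = σ²·(k+1)/(k·n₁).
So n₁ = (1 + 1/k)·((z_{α/2} + z_β)/d)² = 1.400 × (3.277/0.74)².
n₁ = 1.400 × 19.61 = 27.5.
Round up: n₁ = 28, giving n₂ = 2.5 × 28 = 70.

n₁ = 28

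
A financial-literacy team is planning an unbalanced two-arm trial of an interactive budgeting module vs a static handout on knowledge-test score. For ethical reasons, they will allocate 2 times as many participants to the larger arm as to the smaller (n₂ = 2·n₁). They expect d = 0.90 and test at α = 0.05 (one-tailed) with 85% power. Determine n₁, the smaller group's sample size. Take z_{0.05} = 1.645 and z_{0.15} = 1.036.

With allocation ratio k = n₂/n₁ = 2, Var(x̄₁−x̄₂) = σ²(1/n₁ + 1/(k·n₁)) = σ²·(k+1)/(k·n₁).
So n₁ = (1 + 1/k)·((z_{α} + z_β)/d)² = 1.500 × (2.681/0.90)².
n₁ = 1.500 × 8.87 = 13.3.
Round up: n₁ = 14, giving n₂ = 2 × 14 = 28.

n₁ = 14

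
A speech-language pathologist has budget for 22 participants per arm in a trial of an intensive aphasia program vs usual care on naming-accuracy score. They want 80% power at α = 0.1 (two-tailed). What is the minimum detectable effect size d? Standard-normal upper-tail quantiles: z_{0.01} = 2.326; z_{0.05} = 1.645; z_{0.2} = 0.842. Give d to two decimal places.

For two independent groups of n = 22 each: d_min = (z_{α/2} + z_β)·√(2/n).
z-sum = 1.645 + 0.842 = 2.487.
d_min = 2.487 × √(2/22) = 2.487 × 0.3015 = 0.750.

d_min ≈ 0.75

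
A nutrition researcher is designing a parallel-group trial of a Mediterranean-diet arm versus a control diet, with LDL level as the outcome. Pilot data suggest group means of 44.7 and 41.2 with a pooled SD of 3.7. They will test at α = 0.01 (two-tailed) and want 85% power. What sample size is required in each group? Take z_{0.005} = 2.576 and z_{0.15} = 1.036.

Cohen's d = |M₁ − M₂| / SD_pooled = |44.7 − 41.2| / 3.7 = 3.5 / 3.7 = 0.946.
For two independent groups with equal n: n = 2·((z_{α/2} + z_β) / d)².
z_{α/2} + z_β = 2.576 + 1.036 = 3.612.
n = 2 × (3.612 / 0.946)² = 2 × 3.818² = 2 × 14.58 = 29.2.
Round up to the next whole participant.

n = 30 per group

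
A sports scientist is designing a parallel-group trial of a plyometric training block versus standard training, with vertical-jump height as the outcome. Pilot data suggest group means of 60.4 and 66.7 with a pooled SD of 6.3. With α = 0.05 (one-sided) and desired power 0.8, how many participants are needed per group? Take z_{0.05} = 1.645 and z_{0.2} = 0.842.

Cohen's d = |M₁ − M₂| / SD_pooled = |60.4 − 66.7| / 6.3 = 6.3 / 6.3 = 1.000.
For two independent groups with equal n: n = 2·((z_{α} + z_β) / d)².
z_{α} + z_β = 1.645 + 0.842 = 2.487.
n = 2 × (2.487 / 1.000)² = 2 × 2.487² = 2 × 6.19 = 12.4.
Round up to the next whole participant.

n = 13 per group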